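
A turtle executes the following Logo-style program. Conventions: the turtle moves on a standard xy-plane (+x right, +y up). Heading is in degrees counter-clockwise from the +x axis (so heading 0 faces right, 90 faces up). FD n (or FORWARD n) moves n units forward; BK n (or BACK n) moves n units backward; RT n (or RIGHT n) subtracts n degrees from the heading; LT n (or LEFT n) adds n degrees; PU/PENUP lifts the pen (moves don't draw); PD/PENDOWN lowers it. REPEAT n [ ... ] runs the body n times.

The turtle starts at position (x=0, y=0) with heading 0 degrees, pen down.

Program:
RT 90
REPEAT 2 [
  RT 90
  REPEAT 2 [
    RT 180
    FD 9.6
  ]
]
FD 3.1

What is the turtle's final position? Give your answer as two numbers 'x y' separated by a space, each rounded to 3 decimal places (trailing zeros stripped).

Answer: 0 3.1

Derivation:
Executing turtle program step by step:
Start: pos=(0,0), heading=0, pen down
RT 90: heading 0 -> 270
REPEAT 2 [
  -- iteration 1/2 --
  RT 90: heading 270 -> 180
  REPEAT 2 [
    -- iteration 1/2 --
    RT 180: heading 180 -> 0
    FD 9.6: (0,0) -> (9.6,0) [heading=0, draw]
    -- iteration 2/2 --
    RT 180: heading 0 -> 180
    FD 9.6: (9.6,0) -> (0,0) [heading=180, draw]
  ]
  -- iteration 2/2 --
  RT 90: heading 180 -> 90
  REPEAT 2 [
    -- iteration 1/2 --
    RT 180: heading 90 -> 270
    FD 9.6: (0,0) -> (0,-9.6) [heading=270, draw]
    -- iteration 2/2 --
    RT 180: heading 270 -> 90
    FD 9.6: (0,-9.6) -> (0,0) [heading=90, draw]
  ]
]
FD 3.1: (0,0) -> (0,3.1) [heading=90, draw]
Final: pos=(0,3.1), heading=90, 5 segment(s) drawn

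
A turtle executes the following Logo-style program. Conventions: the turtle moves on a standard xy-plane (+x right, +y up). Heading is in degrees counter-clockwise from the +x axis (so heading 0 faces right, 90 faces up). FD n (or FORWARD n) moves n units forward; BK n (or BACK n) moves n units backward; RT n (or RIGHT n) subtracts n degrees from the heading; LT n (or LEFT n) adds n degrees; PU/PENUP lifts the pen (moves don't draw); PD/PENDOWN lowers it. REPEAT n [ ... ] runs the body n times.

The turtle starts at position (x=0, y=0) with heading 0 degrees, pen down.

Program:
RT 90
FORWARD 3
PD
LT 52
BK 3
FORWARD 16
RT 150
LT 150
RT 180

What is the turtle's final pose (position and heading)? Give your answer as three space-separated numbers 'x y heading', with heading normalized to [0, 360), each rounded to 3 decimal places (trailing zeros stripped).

Executing turtle program step by step:
Start: pos=(0,0), heading=0, pen down
RT 90: heading 0 -> 270
FD 3: (0,0) -> (0,-3) [heading=270, draw]
PD: pen down
LT 52: heading 270 -> 322
BK 3: (0,-3) -> (-2.364,-1.153) [heading=322, draw]
FD 16: (-2.364,-1.153) -> (10.244,-11.004) [heading=322, draw]
RT 150: heading 322 -> 172
LT 150: heading 172 -> 322
RT 180: heading 322 -> 142
Final: pos=(10.244,-11.004), heading=142, 3 segment(s) drawn

Answer: 10.244 -11.004 142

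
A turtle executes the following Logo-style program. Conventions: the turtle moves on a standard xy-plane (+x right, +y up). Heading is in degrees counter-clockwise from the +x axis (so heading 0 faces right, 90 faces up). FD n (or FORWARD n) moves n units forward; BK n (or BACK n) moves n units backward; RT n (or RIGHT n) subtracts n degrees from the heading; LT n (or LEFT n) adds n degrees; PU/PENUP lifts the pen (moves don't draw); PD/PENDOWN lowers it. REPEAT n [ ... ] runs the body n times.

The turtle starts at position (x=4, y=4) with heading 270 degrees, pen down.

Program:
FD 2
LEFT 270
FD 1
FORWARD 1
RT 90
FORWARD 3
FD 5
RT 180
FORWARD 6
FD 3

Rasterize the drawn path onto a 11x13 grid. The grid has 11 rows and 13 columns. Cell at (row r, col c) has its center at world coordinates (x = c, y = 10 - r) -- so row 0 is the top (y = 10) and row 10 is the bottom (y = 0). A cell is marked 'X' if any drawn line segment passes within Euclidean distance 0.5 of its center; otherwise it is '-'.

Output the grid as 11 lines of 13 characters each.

Segment 0: (4,4) -> (4,2)
Segment 1: (4,2) -> (3,2)
Segment 2: (3,2) -> (2,2)
Segment 3: (2,2) -> (2,5)
Segment 4: (2,5) -> (2,10)
Segment 5: (2,10) -> (2,4)
Segment 6: (2,4) -> (2,1)

Answer: --X----------
--X----------
--X----------
--X----------
--X----------
--X----------
--X-X--------
--X-X--------
--XXX--------
--X----------
-------------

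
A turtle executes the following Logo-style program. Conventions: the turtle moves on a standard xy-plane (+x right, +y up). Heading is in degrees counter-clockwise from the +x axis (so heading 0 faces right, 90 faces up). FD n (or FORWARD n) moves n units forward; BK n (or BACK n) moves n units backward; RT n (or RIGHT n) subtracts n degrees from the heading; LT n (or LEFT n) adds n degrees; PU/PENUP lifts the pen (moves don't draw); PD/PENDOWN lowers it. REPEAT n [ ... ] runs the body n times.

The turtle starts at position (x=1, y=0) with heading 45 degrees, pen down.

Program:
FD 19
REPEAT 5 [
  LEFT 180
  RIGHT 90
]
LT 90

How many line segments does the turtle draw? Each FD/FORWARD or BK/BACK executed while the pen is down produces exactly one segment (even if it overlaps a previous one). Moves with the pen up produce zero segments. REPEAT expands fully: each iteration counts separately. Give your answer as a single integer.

Answer: 1

Derivation:
Executing turtle program step by step:
Start: pos=(1,0), heading=45, pen down
FD 19: (1,0) -> (14.435,13.435) [heading=45, draw]
REPEAT 5 [
  -- iteration 1/5 --
  LT 180: heading 45 -> 225
  RT 90: heading 225 -> 135
  -- iteration 2/5 --
  LT 180: heading 135 -> 315
  RT 90: heading 315 -> 225
  -- iteration 3/5 --
  LT 180: heading 225 -> 45
  RT 90: heading 45 -> 315
  -- iteration 4/5 --
  LT 180: heading 315 -> 135
  RT 90: heading 135 -> 45
  -- iteration 5/5 --
  LT 180: heading 45 -> 225
  RT 90: heading 225 -> 135
]
LT 90: heading 135 -> 225
Final: pos=(14.435,13.435), heading=225, 1 segment(s) drawn
Segments drawn: 1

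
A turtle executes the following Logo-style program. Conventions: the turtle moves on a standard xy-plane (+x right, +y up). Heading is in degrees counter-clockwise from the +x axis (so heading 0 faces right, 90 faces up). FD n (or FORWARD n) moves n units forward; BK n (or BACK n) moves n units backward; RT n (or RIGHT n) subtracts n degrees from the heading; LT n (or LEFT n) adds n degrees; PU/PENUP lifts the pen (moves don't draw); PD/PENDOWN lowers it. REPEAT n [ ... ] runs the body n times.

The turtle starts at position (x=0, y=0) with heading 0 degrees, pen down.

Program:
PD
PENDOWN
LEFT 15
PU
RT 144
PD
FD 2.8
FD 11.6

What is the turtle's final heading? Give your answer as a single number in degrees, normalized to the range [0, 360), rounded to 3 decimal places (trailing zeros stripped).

Answer: 231

Derivation:
Executing turtle program step by step:
Start: pos=(0,0), heading=0, pen down
PD: pen down
PD: pen down
LT 15: heading 0 -> 15
PU: pen up
RT 144: heading 15 -> 231
PD: pen down
FD 2.8: (0,0) -> (-1.762,-2.176) [heading=231, draw]
FD 11.6: (-1.762,-2.176) -> (-9.062,-11.191) [heading=231, draw]
Final: pos=(-9.062,-11.191), heading=231, 2 segment(s) drawn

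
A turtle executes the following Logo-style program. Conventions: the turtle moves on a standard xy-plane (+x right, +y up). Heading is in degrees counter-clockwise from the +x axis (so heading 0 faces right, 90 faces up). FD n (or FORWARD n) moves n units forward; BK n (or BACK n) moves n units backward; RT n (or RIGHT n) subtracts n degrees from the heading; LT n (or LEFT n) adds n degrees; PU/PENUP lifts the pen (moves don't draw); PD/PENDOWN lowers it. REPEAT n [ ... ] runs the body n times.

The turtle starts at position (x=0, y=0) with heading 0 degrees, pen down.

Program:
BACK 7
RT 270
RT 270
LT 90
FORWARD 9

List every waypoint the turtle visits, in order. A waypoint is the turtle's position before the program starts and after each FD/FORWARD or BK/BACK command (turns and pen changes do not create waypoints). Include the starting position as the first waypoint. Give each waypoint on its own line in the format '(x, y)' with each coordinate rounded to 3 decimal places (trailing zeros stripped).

Executing turtle program step by step:
Start: pos=(0,0), heading=0, pen down
BK 7: (0,0) -> (-7,0) [heading=0, draw]
RT 270: heading 0 -> 90
RT 270: heading 90 -> 180
LT 90: heading 180 -> 270
FD 9: (-7,0) -> (-7,-9) [heading=270, draw]
Final: pos=(-7,-9), heading=270, 2 segment(s) drawn
Waypoints (3 total):
(0, 0)
(-7, 0)
(-7, -9)

Answer: (0, 0)
(-7, 0)
(-7, -9)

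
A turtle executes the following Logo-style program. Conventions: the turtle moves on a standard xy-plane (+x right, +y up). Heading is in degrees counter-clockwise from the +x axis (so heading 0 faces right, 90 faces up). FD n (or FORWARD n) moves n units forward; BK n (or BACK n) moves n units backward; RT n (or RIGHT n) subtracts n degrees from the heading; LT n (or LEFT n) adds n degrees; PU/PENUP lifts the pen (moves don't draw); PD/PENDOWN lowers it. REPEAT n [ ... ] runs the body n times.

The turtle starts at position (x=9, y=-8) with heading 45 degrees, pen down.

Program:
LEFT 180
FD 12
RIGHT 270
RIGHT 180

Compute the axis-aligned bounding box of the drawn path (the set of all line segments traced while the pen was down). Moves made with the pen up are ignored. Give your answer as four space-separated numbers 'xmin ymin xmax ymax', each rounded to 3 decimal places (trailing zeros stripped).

Answer: 0.515 -16.485 9 -8

Derivation:
Executing turtle program step by step:
Start: pos=(9,-8), heading=45, pen down
LT 180: heading 45 -> 225
FD 12: (9,-8) -> (0.515,-16.485) [heading=225, draw]
RT 270: heading 225 -> 315
RT 180: heading 315 -> 135
Final: pos=(0.515,-16.485), heading=135, 1 segment(s) drawn

Segment endpoints: x in {0.515, 9}, y in {-16.485, -8}
xmin=0.515, ymin=-16.485, xmax=9, ymax=-8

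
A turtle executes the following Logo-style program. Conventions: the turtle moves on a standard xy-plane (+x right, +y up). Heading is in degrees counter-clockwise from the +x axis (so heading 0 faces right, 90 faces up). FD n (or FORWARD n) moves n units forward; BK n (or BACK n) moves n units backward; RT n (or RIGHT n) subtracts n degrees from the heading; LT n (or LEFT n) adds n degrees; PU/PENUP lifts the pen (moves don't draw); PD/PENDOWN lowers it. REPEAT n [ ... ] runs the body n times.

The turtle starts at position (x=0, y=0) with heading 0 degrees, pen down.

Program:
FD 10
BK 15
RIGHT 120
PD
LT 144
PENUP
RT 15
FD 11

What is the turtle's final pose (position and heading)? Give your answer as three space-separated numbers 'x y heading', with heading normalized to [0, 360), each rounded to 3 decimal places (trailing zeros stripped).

Executing turtle program step by step:
Start: pos=(0,0), heading=0, pen down
FD 10: (0,0) -> (10,0) [heading=0, draw]
BK 15: (10,0) -> (-5,0) [heading=0, draw]
RT 120: heading 0 -> 240
PD: pen down
LT 144: heading 240 -> 24
PU: pen up
RT 15: heading 24 -> 9
FD 11: (-5,0) -> (5.865,1.721) [heading=9, move]
Final: pos=(5.865,1.721), heading=9, 2 segment(s) drawn

Answer: 5.865 1.721 9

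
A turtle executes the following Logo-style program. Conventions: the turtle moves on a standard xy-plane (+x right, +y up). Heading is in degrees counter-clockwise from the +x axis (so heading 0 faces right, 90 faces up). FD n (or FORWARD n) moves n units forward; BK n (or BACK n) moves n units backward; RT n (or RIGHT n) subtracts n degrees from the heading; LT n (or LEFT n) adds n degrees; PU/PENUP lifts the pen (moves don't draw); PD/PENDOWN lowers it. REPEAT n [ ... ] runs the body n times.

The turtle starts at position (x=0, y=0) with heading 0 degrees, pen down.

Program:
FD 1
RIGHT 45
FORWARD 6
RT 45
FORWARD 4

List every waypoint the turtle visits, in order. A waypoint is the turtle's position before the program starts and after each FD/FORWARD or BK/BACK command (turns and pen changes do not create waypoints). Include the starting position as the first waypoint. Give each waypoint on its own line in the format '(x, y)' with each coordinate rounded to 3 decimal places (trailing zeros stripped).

Executing turtle program step by step:
Start: pos=(0,0), heading=0, pen down
FD 1: (0,0) -> (1,0) [heading=0, draw]
RT 45: heading 0 -> 315
FD 6: (1,0) -> (5.243,-4.243) [heading=315, draw]
RT 45: heading 315 -> 270
FD 4: (5.243,-4.243) -> (5.243,-8.243) [heading=270, draw]
Final: pos=(5.243,-8.243), heading=270, 3 segment(s) drawn
Waypoints (4 total):
(0, 0)
(1, 0)
(5.243, -4.243)
(5.243, -8.243)

Answer: (0, 0)
(1, 0)
(5.243, -4.243)
(5.243, -8.243)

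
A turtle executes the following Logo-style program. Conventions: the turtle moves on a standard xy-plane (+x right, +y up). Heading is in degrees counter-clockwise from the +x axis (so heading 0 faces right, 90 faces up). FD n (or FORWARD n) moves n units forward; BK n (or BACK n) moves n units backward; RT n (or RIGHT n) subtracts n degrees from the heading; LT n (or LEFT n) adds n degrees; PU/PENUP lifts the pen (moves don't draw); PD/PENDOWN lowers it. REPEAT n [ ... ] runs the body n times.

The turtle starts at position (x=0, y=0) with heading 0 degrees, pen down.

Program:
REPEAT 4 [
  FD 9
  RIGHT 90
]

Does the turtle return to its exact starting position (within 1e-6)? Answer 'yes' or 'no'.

Answer: yes

Derivation:
Executing turtle program step by step:
Start: pos=(0,0), heading=0, pen down
REPEAT 4 [
  -- iteration 1/4 --
  FD 9: (0,0) -> (9,0) [heading=0, draw]
  RT 90: heading 0 -> 270
  -- iteration 2/4 --
  FD 9: (9,0) -> (9,-9) [heading=270, draw]
  RT 90: heading 270 -> 180
  -- iteration 3/4 --
  FD 9: (9,-9) -> (0,-9) [heading=180, draw]
  RT 90: heading 180 -> 90
  -- iteration 4/4 --
  FD 9: (0,-9) -> (0,0) [heading=90, draw]
  RT 90: heading 90 -> 0
]
Final: pos=(0,0), heading=0, 4 segment(s) drawn

Start position: (0, 0)
Final position: (0, 0)
Distance = 0; < 1e-6 -> CLOSED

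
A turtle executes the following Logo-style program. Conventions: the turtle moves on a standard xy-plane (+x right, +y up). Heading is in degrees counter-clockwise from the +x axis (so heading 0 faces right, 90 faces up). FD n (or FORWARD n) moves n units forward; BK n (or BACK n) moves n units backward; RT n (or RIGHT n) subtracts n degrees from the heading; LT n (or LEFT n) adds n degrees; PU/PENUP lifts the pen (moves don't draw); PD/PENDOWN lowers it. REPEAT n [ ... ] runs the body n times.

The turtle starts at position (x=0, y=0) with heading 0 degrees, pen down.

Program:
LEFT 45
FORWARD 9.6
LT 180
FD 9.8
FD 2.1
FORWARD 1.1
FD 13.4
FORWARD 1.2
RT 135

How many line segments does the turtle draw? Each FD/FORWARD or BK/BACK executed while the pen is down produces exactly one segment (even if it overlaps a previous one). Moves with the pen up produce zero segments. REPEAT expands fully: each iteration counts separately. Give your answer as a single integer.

Answer: 6

Derivation:
Executing turtle program step by step:
Start: pos=(0,0), heading=0, pen down
LT 45: heading 0 -> 45
FD 9.6: (0,0) -> (6.788,6.788) [heading=45, draw]
LT 180: heading 45 -> 225
FD 9.8: (6.788,6.788) -> (-0.141,-0.141) [heading=225, draw]
FD 2.1: (-0.141,-0.141) -> (-1.626,-1.626) [heading=225, draw]
FD 1.1: (-1.626,-1.626) -> (-2.404,-2.404) [heading=225, draw]
FD 13.4: (-2.404,-2.404) -> (-11.879,-11.879) [heading=225, draw]
FD 1.2: (-11.879,-11.879) -> (-12.728,-12.728) [heading=225, draw]
RT 135: heading 225 -> 90
Final: pos=(-12.728,-12.728), heading=90, 6 segment(s) drawn
Segments drawn: 6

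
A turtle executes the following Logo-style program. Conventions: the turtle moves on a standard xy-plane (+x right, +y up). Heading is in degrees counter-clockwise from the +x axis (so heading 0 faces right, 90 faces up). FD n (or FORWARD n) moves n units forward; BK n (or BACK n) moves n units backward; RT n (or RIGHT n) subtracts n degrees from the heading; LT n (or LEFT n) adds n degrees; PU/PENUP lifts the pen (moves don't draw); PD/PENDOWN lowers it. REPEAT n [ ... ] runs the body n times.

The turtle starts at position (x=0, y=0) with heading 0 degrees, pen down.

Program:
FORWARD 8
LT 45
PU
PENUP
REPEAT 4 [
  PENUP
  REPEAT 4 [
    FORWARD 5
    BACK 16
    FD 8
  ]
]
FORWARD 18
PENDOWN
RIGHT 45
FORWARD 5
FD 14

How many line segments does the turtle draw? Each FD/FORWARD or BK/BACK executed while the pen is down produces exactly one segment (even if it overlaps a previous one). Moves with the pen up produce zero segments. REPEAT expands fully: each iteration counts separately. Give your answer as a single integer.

Answer: 3

Derivation:
Executing turtle program step by step:
Start: pos=(0,0), heading=0, pen down
FD 8: (0,0) -> (8,0) [heading=0, draw]
LT 45: heading 0 -> 45
PU: pen up
PU: pen up
REPEAT 4 [
  -- iteration 1/4 --
  PU: pen up
  REPEAT 4 [
    -- iteration 1/4 --
    FD 5: (8,0) -> (11.536,3.536) [heading=45, move]
    BK 16: (11.536,3.536) -> (0.222,-7.778) [heading=45, move]
    FD 8: (0.222,-7.778) -> (5.879,-2.121) [heading=45, move]
    -- iteration 2/4 --
    FD 5: (5.879,-2.121) -> (9.414,1.414) [heading=45, move]
    BK 16: (9.414,1.414) -> (-1.899,-9.899) [heading=45, move]
    FD 8: (-1.899,-9.899) -> (3.757,-4.243) [heading=45, move]
    -- iteration 3/4 --
    FD 5: (3.757,-4.243) -> (7.293,-0.707) [heading=45, move]
    BK 16: (7.293,-0.707) -> (-4.021,-12.021) [heading=45, move]
    FD 8: (-4.021,-12.021) -> (1.636,-6.364) [heading=45, move]
    -- iteration 4/4 --
    FD 5: (1.636,-6.364) -> (5.172,-2.828) [heading=45, move]
    BK 16: (5.172,-2.828) -> (-6.142,-14.142) [heading=45, move]
    FD 8: (-6.142,-14.142) -> (-0.485,-8.485) [heading=45, move]
  ]
  -- iteration 2/4 --
  PU: pen up
  REPEAT 4 [
    -- iteration 1/4 --
    FD 5: (-0.485,-8.485) -> (3.05,-4.95) [heading=45, move]
    BK 16: (3.05,-4.95) -> (-8.263,-16.263) [heading=45, move]
    FD 8: (-8.263,-16.263) -> (-2.607,-10.607) [heading=45, move]
    -- iteration 2/4 --
    FD 5: (-2.607,-10.607) -> (0.929,-7.071) [heading=45, move]
    BK 16: (0.929,-7.071) -> (-10.385,-18.385) [heading=45, move]
    FD 8: (-10.385,-18.385) -> (-4.728,-12.728) [heading=45, move]
    -- iteration 3/4 --
    FD 5: (-4.728,-12.728) -> (-1.192,-9.192) [heading=45, move]
    BK 16: (-1.192,-9.192) -> (-12.506,-20.506) [heading=45, move]
    FD 8: (-12.506,-20.506) -> (-6.849,-14.849) [heading=45, move]
    -- iteration 4/4 --
    FD 5: (-6.849,-14.849) -> (-3.314,-11.314) [heading=45, move]
    BK 16: (-3.314,-11.314) -> (-14.627,-22.627) [heading=45, move]
    FD 8: (-14.627,-22.627) -> (-8.971,-16.971) [heading=45, move]
  ]
  -- iteration 3/4 --
  PU: pen up
  REPEAT 4 [
    -- iteration 1/4 --
    FD 5: (-8.971,-16.971) -> (-5.435,-13.435) [heading=45, move]
    BK 16: (-5.435,-13.435) -> (-16.749,-24.749) [heading=45, move]
    FD 8: (-16.749,-24.749) -> (-11.092,-19.092) [heading=45, move]
    -- iteration 2/4 --
    FD 5: (-11.092,-19.092) -> (-7.556,-15.556) [heading=45, move]
    BK 16: (-7.556,-15.556) -> (-18.87,-26.87) [heading=45, move]
    FD 8: (-18.87,-26.87) -> (-13.213,-21.213) [heading=45, move]
    -- iteration 3/4 --
    FD 5: (-13.213,-21.213) -> (-9.678,-17.678) [heading=45, move]
    BK 16: (-9.678,-17.678) -> (-20.991,-28.991) [heading=45, move]
    FD 8: (-20.991,-28.991) -> (-15.335,-23.335) [heading=45, move]
    -- iteration 4/4 --
    FD 5: (-15.335,-23.335) -> (-11.799,-19.799) [heading=45, move]
    BK 16: (-11.799,-19.799) -> (-23.113,-31.113) [heading=45, move]
    FD 8: (-23.113,-31.113) -> (-17.456,-25.456) [heading=45, move]
  ]
  -- iteration 4/4 --
  PU: pen up
  REPEAT 4 [
    -- iteration 1/4 --
    FD 5: (-17.456,-25.456) -> (-13.92,-21.92) [heading=45, move]
    BK 16: (-13.92,-21.92) -> (-25.234,-33.234) [heading=45, move]
    FD 8: (-25.234,-33.234) -> (-19.577,-27.577) [heading=45, move]
    -- iteration 2/4 --
    FD 5: (-19.577,-27.577) -> (-16.042,-24.042) [heading=45, move]
    BK 16: (-16.042,-24.042) -> (-27.355,-35.355) [heading=45, move]
    FD 8: (-27.355,-35.355) -> (-21.698,-29.698) [heading=45, move]
    -- iteration 3/4 --
    FD 5: (-21.698,-29.698) -> (-18.163,-26.163) [heading=45, move]
    BK 16: (-18.163,-26.163) -> (-29.477,-37.477) [heading=45, move]
    FD 8: (-29.477,-37.477) -> (-23.82,-31.82) [heading=45, move]
    -- iteration 4/4 --
    FD 5: (-23.82,-31.82) -> (-20.284,-28.284) [heading=45, move]
    BK 16: (-20.284,-28.284) -> (-31.598,-39.598) [heading=45, move]
    FD 8: (-31.598,-39.598) -> (-25.941,-33.941) [heading=45, move]
  ]
]
FD 18: (-25.941,-33.941) -> (-13.213,-21.213) [heading=45, move]
PD: pen down
RT 45: heading 45 -> 0
FD 5: (-13.213,-21.213) -> (-8.213,-21.213) [heading=0, draw]
FD 14: (-8.213,-21.213) -> (5.787,-21.213) [heading=0, draw]
Final: pos=(5.787,-21.213), heading=0, 3 segment(s) drawn
Segments drawn: 3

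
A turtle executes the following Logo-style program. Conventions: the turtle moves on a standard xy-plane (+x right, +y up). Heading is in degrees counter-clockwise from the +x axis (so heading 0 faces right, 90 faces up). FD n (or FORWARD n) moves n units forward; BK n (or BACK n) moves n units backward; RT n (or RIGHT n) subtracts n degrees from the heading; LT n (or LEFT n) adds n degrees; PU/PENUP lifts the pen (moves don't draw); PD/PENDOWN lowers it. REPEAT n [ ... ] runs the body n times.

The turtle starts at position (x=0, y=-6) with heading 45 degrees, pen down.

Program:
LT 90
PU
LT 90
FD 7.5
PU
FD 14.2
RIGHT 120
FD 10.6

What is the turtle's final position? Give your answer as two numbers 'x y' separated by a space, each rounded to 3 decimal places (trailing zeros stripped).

Executing turtle program step by step:
Start: pos=(0,-6), heading=45, pen down
LT 90: heading 45 -> 135
PU: pen up
LT 90: heading 135 -> 225
FD 7.5: (0,-6) -> (-5.303,-11.303) [heading=225, move]
PU: pen up
FD 14.2: (-5.303,-11.303) -> (-15.344,-21.344) [heading=225, move]
RT 120: heading 225 -> 105
FD 10.6: (-15.344,-21.344) -> (-18.088,-11.105) [heading=105, move]
Final: pos=(-18.088,-11.105), heading=105, 0 segment(s) drawn

Answer: -18.088 -11.105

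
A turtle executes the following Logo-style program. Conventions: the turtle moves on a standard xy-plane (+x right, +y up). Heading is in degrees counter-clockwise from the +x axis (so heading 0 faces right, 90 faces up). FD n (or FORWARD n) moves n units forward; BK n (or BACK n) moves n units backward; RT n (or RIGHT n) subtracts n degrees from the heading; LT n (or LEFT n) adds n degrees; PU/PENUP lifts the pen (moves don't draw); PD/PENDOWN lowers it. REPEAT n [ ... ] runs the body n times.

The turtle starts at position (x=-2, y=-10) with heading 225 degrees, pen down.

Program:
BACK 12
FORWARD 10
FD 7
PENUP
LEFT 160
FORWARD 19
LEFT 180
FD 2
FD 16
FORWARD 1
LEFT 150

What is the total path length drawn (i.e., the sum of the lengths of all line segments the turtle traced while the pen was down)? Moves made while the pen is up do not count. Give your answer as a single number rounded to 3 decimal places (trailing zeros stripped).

Executing turtle program step by step:
Start: pos=(-2,-10), heading=225, pen down
BK 12: (-2,-10) -> (6.485,-1.515) [heading=225, draw]
FD 10: (6.485,-1.515) -> (-0.586,-8.586) [heading=225, draw]
FD 7: (-0.586,-8.586) -> (-5.536,-13.536) [heading=225, draw]
PU: pen up
LT 160: heading 225 -> 25
FD 19: (-5.536,-13.536) -> (11.684,-5.506) [heading=25, move]
LT 180: heading 25 -> 205
FD 2: (11.684,-5.506) -> (9.872,-6.351) [heading=205, move]
FD 16: (9.872,-6.351) -> (-4.629,-13.113) [heading=205, move]
FD 1: (-4.629,-13.113) -> (-5.536,-13.536) [heading=205, move]
LT 150: heading 205 -> 355
Final: pos=(-5.536,-13.536), heading=355, 3 segment(s) drawn

Segment lengths:
  seg 1: (-2,-10) -> (6.485,-1.515), length = 12
  seg 2: (6.485,-1.515) -> (-0.586,-8.586), length = 10
  seg 3: (-0.586,-8.586) -> (-5.536,-13.536), length = 7
Total = 29

Answer: 29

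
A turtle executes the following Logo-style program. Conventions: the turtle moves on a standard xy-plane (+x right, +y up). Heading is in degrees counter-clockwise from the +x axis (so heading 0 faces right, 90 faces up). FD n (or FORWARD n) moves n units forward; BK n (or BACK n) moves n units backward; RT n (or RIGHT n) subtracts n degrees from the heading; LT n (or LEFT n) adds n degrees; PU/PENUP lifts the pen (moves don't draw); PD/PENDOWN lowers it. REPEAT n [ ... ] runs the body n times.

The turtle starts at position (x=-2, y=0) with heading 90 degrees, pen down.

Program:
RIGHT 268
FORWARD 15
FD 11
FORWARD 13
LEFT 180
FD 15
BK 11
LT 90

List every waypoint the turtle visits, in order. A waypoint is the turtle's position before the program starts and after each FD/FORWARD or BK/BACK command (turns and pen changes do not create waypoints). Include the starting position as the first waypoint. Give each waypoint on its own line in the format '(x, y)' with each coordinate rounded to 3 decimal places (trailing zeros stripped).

Executing turtle program step by step:
Start: pos=(-2,0), heading=90, pen down
RT 268: heading 90 -> 182
FD 15: (-2,0) -> (-16.991,-0.523) [heading=182, draw]
FD 11: (-16.991,-0.523) -> (-27.984,-0.907) [heading=182, draw]
FD 13: (-27.984,-0.907) -> (-40.976,-1.361) [heading=182, draw]
LT 180: heading 182 -> 2
FD 15: (-40.976,-1.361) -> (-25.985,-0.838) [heading=2, draw]
BK 11: (-25.985,-0.838) -> (-36.979,-1.221) [heading=2, draw]
LT 90: heading 2 -> 92
Final: pos=(-36.979,-1.221), heading=92, 5 segment(s) drawn
Waypoints (6 total):
(-2, 0)
(-16.991, -0.523)
(-27.984, -0.907)
(-40.976, -1.361)
(-25.985, -0.838)
(-36.979, -1.221)

Answer: (-2, 0)
(-16.991, -0.523)
(-27.984, -0.907)
(-40.976, -1.361)
(-25.985, -0.838)
(-36.979, -1.221)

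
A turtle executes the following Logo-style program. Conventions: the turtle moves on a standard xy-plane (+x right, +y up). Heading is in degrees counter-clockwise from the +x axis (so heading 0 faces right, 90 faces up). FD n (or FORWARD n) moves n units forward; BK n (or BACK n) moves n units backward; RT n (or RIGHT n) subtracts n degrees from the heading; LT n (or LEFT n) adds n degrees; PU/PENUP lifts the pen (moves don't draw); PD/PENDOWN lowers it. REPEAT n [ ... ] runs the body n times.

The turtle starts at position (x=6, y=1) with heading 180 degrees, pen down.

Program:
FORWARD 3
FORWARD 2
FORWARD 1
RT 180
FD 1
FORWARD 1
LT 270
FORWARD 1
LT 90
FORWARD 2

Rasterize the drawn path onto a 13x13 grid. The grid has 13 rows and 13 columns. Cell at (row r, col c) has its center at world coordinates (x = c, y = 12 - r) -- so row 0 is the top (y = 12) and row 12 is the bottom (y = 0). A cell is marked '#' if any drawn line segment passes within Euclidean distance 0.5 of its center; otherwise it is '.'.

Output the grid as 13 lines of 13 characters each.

Segment 0: (6,1) -> (3,1)
Segment 1: (3,1) -> (1,1)
Segment 2: (1,1) -> (0,1)
Segment 3: (0,1) -> (1,1)
Segment 4: (1,1) -> (2,1)
Segment 5: (2,1) -> (2,0)
Segment 6: (2,0) -> (4,0)

Answer: .............
.............
.............
.............
.............
.............
.............
.............
.............
.............
.............
#######......
..###........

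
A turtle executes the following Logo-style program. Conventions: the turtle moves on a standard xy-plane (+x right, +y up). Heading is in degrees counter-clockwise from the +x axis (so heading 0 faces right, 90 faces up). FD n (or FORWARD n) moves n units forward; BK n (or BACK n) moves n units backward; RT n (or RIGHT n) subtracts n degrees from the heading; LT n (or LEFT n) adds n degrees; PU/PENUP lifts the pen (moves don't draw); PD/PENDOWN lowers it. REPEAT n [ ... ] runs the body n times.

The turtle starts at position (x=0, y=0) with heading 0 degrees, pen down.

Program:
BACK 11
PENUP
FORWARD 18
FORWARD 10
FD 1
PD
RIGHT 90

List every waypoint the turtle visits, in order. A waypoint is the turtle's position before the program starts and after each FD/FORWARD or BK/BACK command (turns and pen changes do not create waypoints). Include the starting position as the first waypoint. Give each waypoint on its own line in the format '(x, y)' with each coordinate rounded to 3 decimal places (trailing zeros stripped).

Answer: (0, 0)
(-11, 0)
(7, 0)
(17, 0)
(18, 0)

Derivation:
Executing turtle program step by step:
Start: pos=(0,0), heading=0, pen down
BK 11: (0,0) -> (-11,0) [heading=0, draw]
PU: pen up
FD 18: (-11,0) -> (7,0) [heading=0, move]
FD 10: (7,0) -> (17,0) [heading=0, move]
FD 1: (17,0) -> (18,0) [heading=0, move]
PD: pen down
RT 90: heading 0 -> 270
Final: pos=(18,0), heading=270, 1 segment(s) drawn
Waypoints (5 total):
(0, 0)
(-11, 0)
(7, 0)
(17, 0)
(18, 0)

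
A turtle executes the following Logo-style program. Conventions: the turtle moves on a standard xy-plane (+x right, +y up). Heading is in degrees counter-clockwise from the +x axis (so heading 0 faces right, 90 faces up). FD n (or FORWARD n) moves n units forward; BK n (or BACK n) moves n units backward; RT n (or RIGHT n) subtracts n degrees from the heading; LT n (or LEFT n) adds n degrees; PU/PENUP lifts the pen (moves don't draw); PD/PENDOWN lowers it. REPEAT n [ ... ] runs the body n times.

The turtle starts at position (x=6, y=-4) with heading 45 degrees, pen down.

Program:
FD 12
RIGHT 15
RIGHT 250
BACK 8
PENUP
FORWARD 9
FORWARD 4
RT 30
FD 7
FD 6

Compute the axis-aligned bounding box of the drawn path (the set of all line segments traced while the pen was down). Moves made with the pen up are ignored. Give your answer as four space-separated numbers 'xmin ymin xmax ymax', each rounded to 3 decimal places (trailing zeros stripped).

Answer: 6 -4 20.614 4.485

Derivation:
Executing turtle program step by step:
Start: pos=(6,-4), heading=45, pen down
FD 12: (6,-4) -> (14.485,4.485) [heading=45, draw]
RT 15: heading 45 -> 30
RT 250: heading 30 -> 140
BK 8: (14.485,4.485) -> (20.614,-0.657) [heading=140, draw]
PU: pen up
FD 9: (20.614,-0.657) -> (13.719,5.128) [heading=140, move]
FD 4: (13.719,5.128) -> (10.655,7.699) [heading=140, move]
RT 30: heading 140 -> 110
FD 7: (10.655,7.699) -> (8.261,14.277) [heading=110, move]
FD 6: (8.261,14.277) -> (6.209,19.915) [heading=110, move]
Final: pos=(6.209,19.915), heading=110, 2 segment(s) drawn

Segment endpoints: x in {6, 14.485, 20.614}, y in {-4, -0.657, 4.485}
xmin=6, ymin=-4, xmax=20.614, ymax=4.485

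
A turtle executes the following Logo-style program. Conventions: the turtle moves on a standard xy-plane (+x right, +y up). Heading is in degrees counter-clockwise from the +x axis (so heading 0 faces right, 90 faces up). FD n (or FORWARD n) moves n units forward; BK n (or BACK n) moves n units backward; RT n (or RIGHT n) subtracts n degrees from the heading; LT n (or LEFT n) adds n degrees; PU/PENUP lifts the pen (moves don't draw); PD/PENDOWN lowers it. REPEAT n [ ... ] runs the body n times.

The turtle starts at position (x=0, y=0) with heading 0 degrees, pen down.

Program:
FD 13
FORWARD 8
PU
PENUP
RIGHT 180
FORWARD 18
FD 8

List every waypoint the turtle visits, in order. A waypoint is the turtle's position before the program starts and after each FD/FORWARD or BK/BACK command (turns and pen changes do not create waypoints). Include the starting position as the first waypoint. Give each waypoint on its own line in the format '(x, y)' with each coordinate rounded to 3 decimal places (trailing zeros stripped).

Executing turtle program step by step:
Start: pos=(0,0), heading=0, pen down
FD 13: (0,0) -> (13,0) [heading=0, draw]
FD 8: (13,0) -> (21,0) [heading=0, draw]
PU: pen up
PU: pen up
RT 180: heading 0 -> 180
FD 18: (21,0) -> (3,0) [heading=180, move]
FD 8: (3,0) -> (-5,0) [heading=180, move]
Final: pos=(-5,0), heading=180, 2 segment(s) drawn
Waypoints (5 total):
(0, 0)
(13, 0)
(21, 0)
(3, 0)
(-5, 0)

Answer: (0, 0)
(13, 0)
(21, 0)
(3, 0)
(-5, 0)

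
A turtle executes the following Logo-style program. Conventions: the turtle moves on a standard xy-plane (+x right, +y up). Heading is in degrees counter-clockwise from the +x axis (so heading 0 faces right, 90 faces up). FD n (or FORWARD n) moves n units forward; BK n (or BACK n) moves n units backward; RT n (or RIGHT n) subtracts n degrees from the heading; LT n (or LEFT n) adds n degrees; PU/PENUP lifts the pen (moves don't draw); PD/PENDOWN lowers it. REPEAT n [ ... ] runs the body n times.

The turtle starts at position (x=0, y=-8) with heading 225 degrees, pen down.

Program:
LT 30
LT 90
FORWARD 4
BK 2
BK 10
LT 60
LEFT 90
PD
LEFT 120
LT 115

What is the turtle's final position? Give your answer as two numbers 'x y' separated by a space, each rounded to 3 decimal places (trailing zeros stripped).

Answer: -7.727 -5.929

Derivation:
Executing turtle program step by step:
Start: pos=(0,-8), heading=225, pen down
LT 30: heading 225 -> 255
LT 90: heading 255 -> 345
FD 4: (0,-8) -> (3.864,-9.035) [heading=345, draw]
BK 2: (3.864,-9.035) -> (1.932,-8.518) [heading=345, draw]
BK 10: (1.932,-8.518) -> (-7.727,-5.929) [heading=345, draw]
LT 60: heading 345 -> 45
LT 90: heading 45 -> 135
PD: pen down
LT 120: heading 135 -> 255
LT 115: heading 255 -> 10
Final: pos=(-7.727,-5.929), heading=10, 3 segment(s) drawn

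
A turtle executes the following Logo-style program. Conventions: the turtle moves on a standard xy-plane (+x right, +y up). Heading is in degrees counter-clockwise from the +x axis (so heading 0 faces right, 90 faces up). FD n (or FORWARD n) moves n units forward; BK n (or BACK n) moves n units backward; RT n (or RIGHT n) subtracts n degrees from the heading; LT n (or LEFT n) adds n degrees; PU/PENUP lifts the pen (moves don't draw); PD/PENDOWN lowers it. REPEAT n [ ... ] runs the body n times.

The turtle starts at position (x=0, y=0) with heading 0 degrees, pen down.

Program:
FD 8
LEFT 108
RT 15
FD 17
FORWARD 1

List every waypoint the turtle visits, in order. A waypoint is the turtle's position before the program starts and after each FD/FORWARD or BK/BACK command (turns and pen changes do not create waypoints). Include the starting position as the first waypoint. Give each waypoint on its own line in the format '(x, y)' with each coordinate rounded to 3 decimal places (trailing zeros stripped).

Answer: (0, 0)
(8, 0)
(7.11, 16.977)
(7.058, 17.975)

Derivation:
Executing turtle program step by step:
Start: pos=(0,0), heading=0, pen down
FD 8: (0,0) -> (8,0) [heading=0, draw]
LT 108: heading 0 -> 108
RT 15: heading 108 -> 93
FD 17: (8,0) -> (7.11,16.977) [heading=93, draw]
FD 1: (7.11,16.977) -> (7.058,17.975) [heading=93, draw]
Final: pos=(7.058,17.975), heading=93, 3 segment(s) drawn
Waypoints (4 total):
(0, 0)
(8, 0)
(7.11, 16.977)
(7.058, 17.975)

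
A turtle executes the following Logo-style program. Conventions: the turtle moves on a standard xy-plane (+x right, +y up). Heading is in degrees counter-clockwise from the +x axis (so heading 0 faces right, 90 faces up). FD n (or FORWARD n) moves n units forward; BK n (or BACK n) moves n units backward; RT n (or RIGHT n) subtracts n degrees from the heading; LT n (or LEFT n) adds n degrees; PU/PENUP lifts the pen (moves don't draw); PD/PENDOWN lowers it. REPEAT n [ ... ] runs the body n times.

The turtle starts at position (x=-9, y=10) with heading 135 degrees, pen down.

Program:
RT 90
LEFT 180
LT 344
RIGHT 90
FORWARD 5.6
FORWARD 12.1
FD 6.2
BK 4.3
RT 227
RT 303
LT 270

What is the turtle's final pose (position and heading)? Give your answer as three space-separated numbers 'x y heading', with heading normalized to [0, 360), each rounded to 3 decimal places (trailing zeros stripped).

Answer: -18.502 27.143 219

Derivation:
Executing turtle program step by step:
Start: pos=(-9,10), heading=135, pen down
RT 90: heading 135 -> 45
LT 180: heading 45 -> 225
LT 344: heading 225 -> 209
RT 90: heading 209 -> 119
FD 5.6: (-9,10) -> (-11.715,14.898) [heading=119, draw]
FD 12.1: (-11.715,14.898) -> (-17.581,25.481) [heading=119, draw]
FD 6.2: (-17.581,25.481) -> (-20.587,30.903) [heading=119, draw]
BK 4.3: (-20.587,30.903) -> (-18.502,27.143) [heading=119, draw]
RT 227: heading 119 -> 252
RT 303: heading 252 -> 309
LT 270: heading 309 -> 219
Final: pos=(-18.502,27.143), heading=219, 4 segment(s) drawn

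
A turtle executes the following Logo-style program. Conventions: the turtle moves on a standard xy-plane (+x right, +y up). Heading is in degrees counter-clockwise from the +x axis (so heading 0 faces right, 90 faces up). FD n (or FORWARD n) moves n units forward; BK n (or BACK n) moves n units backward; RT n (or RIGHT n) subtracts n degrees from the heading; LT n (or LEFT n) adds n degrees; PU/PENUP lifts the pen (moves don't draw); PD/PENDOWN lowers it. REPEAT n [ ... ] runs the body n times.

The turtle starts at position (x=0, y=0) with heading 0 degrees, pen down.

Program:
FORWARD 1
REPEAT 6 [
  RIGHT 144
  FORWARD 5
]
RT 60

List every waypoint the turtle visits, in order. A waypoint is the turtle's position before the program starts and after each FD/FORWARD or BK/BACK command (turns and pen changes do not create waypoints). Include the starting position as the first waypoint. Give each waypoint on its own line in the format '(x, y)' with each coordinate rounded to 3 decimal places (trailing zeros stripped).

Answer: (0, 0)
(1, 0)
(-3.045, -2.939)
(-1.5, 1.816)
(0.045, -2.939)
(-4, 0)
(1, 0)
(-3.045, -2.939)

Derivation:
Executing turtle program step by step:
Start: pos=(0,0), heading=0, pen down
FD 1: (0,0) -> (1,0) [heading=0, draw]
REPEAT 6 [
  -- iteration 1/6 --
  RT 144: heading 0 -> 216
  FD 5: (1,0) -> (-3.045,-2.939) [heading=216, draw]
  -- iteration 2/6 --
  RT 144: heading 216 -> 72
  FD 5: (-3.045,-2.939) -> (-1.5,1.816) [heading=72, draw]
  -- iteration 3/6 --
  RT 144: heading 72 -> 288
  FD 5: (-1.5,1.816) -> (0.045,-2.939) [heading=288, draw]
  -- iteration 4/6 --
  RT 144: heading 288 -> 144
  FD 5: (0.045,-2.939) -> (-4,0) [heading=144, draw]
  -- iteration 5/6 --
  RT 144: heading 144 -> 0
  FD 5: (-4,0) -> (1,0) [heading=0, draw]
  -- iteration 6/6 --
  RT 144: heading 0 -> 216
  FD 5: (1,0) -> (-3.045,-2.939) [heading=216, draw]
]
RT 60: heading 216 -> 156
Final: pos=(-3.045,-2.939), heading=156, 7 segment(s) drawn
Waypoints (8 total):
(0, 0)
(1, 0)
(-3.045, -2.939)
(-1.5, 1.816)
(0.045, -2.939)
(-4, 0)
(1, 0)
(-3.045, -2.939)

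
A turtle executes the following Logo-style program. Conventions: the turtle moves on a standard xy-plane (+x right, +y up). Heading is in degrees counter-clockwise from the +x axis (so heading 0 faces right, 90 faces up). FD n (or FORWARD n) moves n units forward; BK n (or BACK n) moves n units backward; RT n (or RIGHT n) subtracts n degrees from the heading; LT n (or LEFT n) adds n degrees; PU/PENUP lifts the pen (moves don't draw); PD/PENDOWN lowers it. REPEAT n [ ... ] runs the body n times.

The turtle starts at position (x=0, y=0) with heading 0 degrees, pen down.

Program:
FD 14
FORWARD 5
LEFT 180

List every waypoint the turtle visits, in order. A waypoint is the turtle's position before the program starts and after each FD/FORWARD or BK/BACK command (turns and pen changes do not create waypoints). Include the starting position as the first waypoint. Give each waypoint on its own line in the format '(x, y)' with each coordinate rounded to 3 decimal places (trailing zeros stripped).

Executing turtle program step by step:
Start: pos=(0,0), heading=0, pen down
FD 14: (0,0) -> (14,0) [heading=0, draw]
FD 5: (14,0) -> (19,0) [heading=0, draw]
LT 180: heading 0 -> 180
Final: pos=(19,0), heading=180, 2 segment(s) drawn
Waypoints (3 total):
(0, 0)
(14, 0)
(19, 0)

Answer: (0, 0)
(14, 0)
(19, 0)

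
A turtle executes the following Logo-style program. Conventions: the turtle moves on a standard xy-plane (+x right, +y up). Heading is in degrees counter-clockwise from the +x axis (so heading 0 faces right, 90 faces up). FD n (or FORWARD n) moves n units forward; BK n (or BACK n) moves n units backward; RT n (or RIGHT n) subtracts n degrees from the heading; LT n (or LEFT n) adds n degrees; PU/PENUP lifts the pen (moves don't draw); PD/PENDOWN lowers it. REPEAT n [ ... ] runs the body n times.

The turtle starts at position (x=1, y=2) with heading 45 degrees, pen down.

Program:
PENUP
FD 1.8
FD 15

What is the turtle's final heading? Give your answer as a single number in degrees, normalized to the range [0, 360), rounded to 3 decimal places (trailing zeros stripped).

Answer: 45

Derivation:
Executing turtle program step by step:
Start: pos=(1,2), heading=45, pen down
PU: pen up
FD 1.8: (1,2) -> (2.273,3.273) [heading=45, move]
FD 15: (2.273,3.273) -> (12.879,13.879) [heading=45, move]
Final: pos=(12.879,13.879), heading=45, 0 segment(s) drawn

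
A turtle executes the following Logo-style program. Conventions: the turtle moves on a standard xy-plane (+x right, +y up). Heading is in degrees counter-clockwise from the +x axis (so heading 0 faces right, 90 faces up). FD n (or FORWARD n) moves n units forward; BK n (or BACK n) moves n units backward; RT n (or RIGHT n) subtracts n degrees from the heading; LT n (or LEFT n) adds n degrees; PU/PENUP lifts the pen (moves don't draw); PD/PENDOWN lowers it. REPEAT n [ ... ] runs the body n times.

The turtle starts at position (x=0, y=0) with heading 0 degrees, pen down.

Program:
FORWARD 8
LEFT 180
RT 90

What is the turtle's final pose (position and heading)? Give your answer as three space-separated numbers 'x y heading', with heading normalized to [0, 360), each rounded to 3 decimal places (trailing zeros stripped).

Answer: 8 0 90

Derivation:
Executing turtle program step by step:
Start: pos=(0,0), heading=0, pen down
FD 8: (0,0) -> (8,0) [heading=0, draw]
LT 180: heading 0 -> 180
RT 90: heading 180 -> 90
Final: pos=(8,0), heading=90, 1 segment(s) drawn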